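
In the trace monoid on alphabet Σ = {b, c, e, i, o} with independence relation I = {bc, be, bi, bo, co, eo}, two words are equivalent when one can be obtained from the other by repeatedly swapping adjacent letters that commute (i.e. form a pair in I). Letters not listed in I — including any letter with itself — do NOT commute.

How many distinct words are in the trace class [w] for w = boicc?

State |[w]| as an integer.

0(b) covers ∅
1(o) covers ∅
2(i) covers 1:o
3(c) covers 2:i
4(c) covers 3:c
floor of heap: 0:b, 1:o
completions by unplaced set U, small U first (add the entries for U minus each lowest piece of U):
  |U|=1: {0}:1  {4}:1
  |U|=2: {0,4}:2  {3,4}:1
  |U|=3: {0,3,4}:3  {2,3,4}:1
  start at 0(b): 1
  start at 1(o): 4
sum over floor = 5

5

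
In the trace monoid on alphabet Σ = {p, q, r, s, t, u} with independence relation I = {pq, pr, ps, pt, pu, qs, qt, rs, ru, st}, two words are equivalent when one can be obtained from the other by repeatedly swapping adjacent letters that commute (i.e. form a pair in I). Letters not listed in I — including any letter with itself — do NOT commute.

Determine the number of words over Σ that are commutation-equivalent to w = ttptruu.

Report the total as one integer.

21

0(t) covers ∅
1(t) covers 0:t
2(p) covers ∅
3(t) covers 1:t
4(r) covers 3:t
5(u) covers 3:t
6(u) covers 5:u
floor of heap: 0:t, 2:p
completions by unplaced set U, small U first (add the entries for U minus each lowest piece of U):
  |U|=1: {2}:1  {4}:1  {6}:1
  |U|=2: {2,4}:2  {2,6}:2  {4,6}:2  {5,6}:1
  |U|=3: {2,4,6}:6  {2,5,6}:3  {4,5,6}:3
  |U|=4: {2,4,5,6}:12  {3,4,5,6}:3
  |U|=5: {1,3,4,5,6}:3  {2,3,4,5,6}:15
  start at 0(t): 18
  start at 2(p): 3
sum over floor = 21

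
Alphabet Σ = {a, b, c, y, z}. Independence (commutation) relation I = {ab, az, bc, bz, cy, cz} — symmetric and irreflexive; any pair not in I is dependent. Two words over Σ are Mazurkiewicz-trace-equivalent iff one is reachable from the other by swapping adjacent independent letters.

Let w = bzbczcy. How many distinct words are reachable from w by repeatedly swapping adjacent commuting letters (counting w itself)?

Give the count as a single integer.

126

piece 0:b — minimal
piece 1:z — minimal
piece 2:b rests on {0:b}
piece 3:c — minimal
piece 4:z rests on {1:z}
piece 5:c rests on {3:c}
piece 6:y rests on {2:b, 4:z}
minimal pieces: {0:b, 1:z, 3:c}
ways to finish when only these pieces remain (= sum over removing one remaining piece with nothing left below it):
  1 left: {5}→1  {6}→1
  2 left: {2,6}→1  {3,5}→1  {4,6}→1  {5,6}→2
  3 left: {0,2,6}→1  {1,4,6}→1  {2,4,6}→2  {2,5,6}→3  {3,5,6}→3  {4,5,6}→3
  4 left: {0,2,4,6}→3  {0,2,5,6}→4  {1,2,4,6}→3  {1,4,5,6}→4  {2,3,5,6}→6  {2,4,5,6}→8  {3,4,5,6}→6
  5 left: {0,1,2,4,6}→6  {0,2,3,5,6}→10  {0,2,4,5,6}→15  {1,2,4,5,6}→15  {1,3,4,5,6}→10  {2,3,4,5,6}→20
  placing 0:b first → 45 extensions
  placing 1:z first → 45 extensions
  placing 3:c first → 36 extensions
total linear extensions = 126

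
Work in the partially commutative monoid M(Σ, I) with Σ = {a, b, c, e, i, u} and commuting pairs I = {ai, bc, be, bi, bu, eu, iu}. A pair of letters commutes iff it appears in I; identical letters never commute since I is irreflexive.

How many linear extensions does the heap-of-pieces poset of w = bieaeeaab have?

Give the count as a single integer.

#0=b has no predecessor
#1=i has no predecessor
#2=e depends on [1:i]
#3=a depends on [0:b, 2:e]
#4=e depends on [3:a]
#5=e depends on [4:e]
#6=a depends on [5:e]
#7=a depends on [6:a]
#8=b depends on [7:a]
sources: [0:b, 1:i]
N(rest) = Σ N(rest − s) over sources s of rest; N(one piece) = 1:
  size 1 → [8]=1
  size 2 → [7,8]=1
  size 3 → [6,7,8]=1
  size 4 → [5,6,7,8]=1
  size 5 → [4,5,6,7,8]=1
  size 6 → [3,4,5,6,7,8]=1
  size 7 → [0,3,4,5,6,7,8]=1  [2,3,4,5,6,7,8]=1
  first=0(b) contributes 1
  first=1(i) contributes 2
|[w]| = 3

3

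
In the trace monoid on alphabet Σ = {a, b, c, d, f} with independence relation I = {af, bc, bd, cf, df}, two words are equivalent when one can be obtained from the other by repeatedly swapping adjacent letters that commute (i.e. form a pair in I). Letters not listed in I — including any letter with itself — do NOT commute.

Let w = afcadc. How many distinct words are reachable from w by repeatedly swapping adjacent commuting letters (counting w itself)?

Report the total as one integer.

6

0(a) covers ∅
1(f) covers ∅
2(c) covers 0:a
3(a) covers 2:c
4(d) covers 3:a
5(c) covers 4:d
floor of heap: 0:a, 1:f
completions by unplaced set U, small U first (add the entries for U minus each lowest piece of U):
  |U|=1: {1}:1  {5}:1
  |U|=2: {1,5}:2  {4,5}:1
  |U|=3: {1,4,5}:3  {3,4,5}:1
  |U|=4: {1,3,4,5}:4  {2,3,4,5}:1
  start at 0(a): 5
  start at 1(f): 1
sum over floor = 6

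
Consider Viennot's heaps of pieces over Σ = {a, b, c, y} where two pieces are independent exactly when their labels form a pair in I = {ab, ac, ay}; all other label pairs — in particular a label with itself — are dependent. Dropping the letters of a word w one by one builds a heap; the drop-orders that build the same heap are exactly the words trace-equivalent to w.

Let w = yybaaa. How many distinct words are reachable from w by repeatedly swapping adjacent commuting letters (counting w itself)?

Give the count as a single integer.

#0=y has no predecessor
#1=y depends on [0:y]
#2=b depends on [1:y]
#3=a has no predecessor
#4=a depends on [3:a]
#5=a depends on [4:a]
sources: [0:y, 3:a]
N(rest) = Σ N(rest − s) over sources s of rest; N(one piece) = 1:
  size 1 → [2]=1  [5]=1
  size 2 → [1,2]=1  [2,5]=2  [4,5]=1
  size 3 → [0,1,2]=1  [1,2,5]=3  [2,4,5]=3  [3,4,5]=1
  size 4 → [0,1,2,5]=4  [1,2,4,5]=6  [2,3,4,5]=4
  first=0(y) contributes 10
  first=3(a) contributes 10
|[w]| = 20

20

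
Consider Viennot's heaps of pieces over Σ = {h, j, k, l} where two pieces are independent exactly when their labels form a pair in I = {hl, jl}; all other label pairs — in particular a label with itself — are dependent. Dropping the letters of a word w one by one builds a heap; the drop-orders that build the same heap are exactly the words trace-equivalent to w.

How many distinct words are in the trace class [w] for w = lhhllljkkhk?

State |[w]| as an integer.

35

#0=l has no predecessor
#1=h has no predecessor
#2=h depends on [1:h]
#3=l depends on [0:l]
#4=l depends on [3:l]
#5=l depends on [4:l]
#6=j depends on [2:h]
#7=k depends on [5:l, 6:j]
#8=k depends on [7:k]
#9=h depends on [8:k]
#10=k depends on [9:h]
sources: [0:l, 1:h]
N(rest) = Σ N(rest − s) over sources s of rest; N(one piece) = 1:
  size 1 → [10]=1
  size 2 → [9,10]=1
  size 3 → [8,9,10]=1
  size 4 → [7,8,9,10]=1
  size 5 → [5,7,8,9,10]=1  [6,7,8,9,10]=1
  size 6 → [2,6,7,8,9,10]=1  [4,5,7,8,9,10]=1  [5,6,7,8,9,10]=2
  size 7 → [1,2,6,7,8,9,10]=1  [2,5,6,7,8,9,10]=3  [3,4,5,7,8,9,10]=1  [4,5,6,7,8,9,10]=3
  size 8 → [0,3,4,5,7,8,9,10]=1  [1,2,5,6,7,8,9,10]=4  [2,4,5,6,7,8,9,10]=6  [3,4,5,6,7,8,9,10]=4
  size 9 → [0,3,4,5,6,7,8,9,10]=5  [1,2,4,5,6,7,8,9,10]=10  [2,3,4,5,6,7,8,9,10]=10
  first=0(l) contributes 20
  first=1(h) contributes 15
|[w]| = 35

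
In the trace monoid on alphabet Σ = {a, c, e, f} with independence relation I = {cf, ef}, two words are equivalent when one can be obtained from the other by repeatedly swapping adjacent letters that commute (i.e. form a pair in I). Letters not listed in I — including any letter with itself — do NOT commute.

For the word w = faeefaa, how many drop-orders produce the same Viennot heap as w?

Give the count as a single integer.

3

#0=f has no predecessor
#1=a depends on [0:f]
#2=e depends on [1:a]
#3=e depends on [2:e]
#4=f depends on [1:a]
#5=a depends on [3:e, 4:f]
#6=a depends on [5:a]
sources: [0:f]
N(rest) = Σ N(rest − s) over sources s of rest; N(one piece) = 1:
  size 1 → [6]=1
  size 2 → [5,6]=1
  size 3 → [3,5,6]=1  [4,5,6]=1
  size 4 → [2,3,5,6]=1  [3,4,5,6]=2
  size 5 → [2,3,4,5,6]=3
  first=0(f) contributes 3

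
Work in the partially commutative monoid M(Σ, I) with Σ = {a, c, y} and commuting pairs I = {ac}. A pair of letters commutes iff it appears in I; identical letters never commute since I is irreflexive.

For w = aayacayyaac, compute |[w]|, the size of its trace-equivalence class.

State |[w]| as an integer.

piece 0:a — minimal
piece 1:a rests on {0:a}
piece 2:y rests on {1:a}
piece 3:a rests on {2:y}
piece 4:c rests on {2:y}
piece 5:a rests on {3:a}
piece 6:y rests on {4:c, 5:a}
piece 7:y rests on {6:y}
piece 8:a rests on {7:y}
piece 9:a rests on {8:a}
piece 10:c rests on {7:y}
minimal pieces: {0:a}
ways to finish when only these pieces remain (= sum over removing one remaining piece with nothing left below it):
  1 left: {9}→1  {10}→1
  2 left: {8,9}→1  {9,10}→2
  3 left: {8,9,10}→3
  4 left: {7,8,9,10}→3
  5 left: {6,7,8,9,10}→3
  6 left: {4,6,7,8,9,10}→3  {5,6,7,8,9,10}→3
  7 left: {3,5,6,7,8,9,10}→3  {4,5,6,7,8,9,10}→6
  8 left: {3,4,5,6,7,8,9,10}→9
  9 left: {2,3,4,5,6,7,8,9,10}→9
  placing 0:a first → 9 extensions

9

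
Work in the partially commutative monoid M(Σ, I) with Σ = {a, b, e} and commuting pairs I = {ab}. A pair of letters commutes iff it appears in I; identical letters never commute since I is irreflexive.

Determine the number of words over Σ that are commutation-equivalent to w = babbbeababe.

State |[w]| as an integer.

30

#0=b has no predecessor
#1=a has no predecessor
#2=b depends on [0:b]
#3=b depends on [2:b]
#4=b depends on [3:b]
#5=e depends on [1:a, 4:b]
#6=a depends on [5:e]
#7=b depends on [5:e]
#8=a depends on [6:a]
#9=b depends on [7:b]
#10=e depends on [8:a, 9:b]
sources: [0:b, 1:a]
N(rest) = Σ N(rest − s) over sources s of rest; N(one piece) = 1:
  size 1 → [10]=1
  size 2 → [8,10]=1  [9,10]=1
  size 3 → [6,8,10]=1  [7,9,10]=1  [8,9,10]=2
  size 4 → [6,8,9,10]=3  [7,8,9,10]=3
  size 5 → [6,7,8,9,10]=6
  size 6 → [5,6,7,8,9,10]=6
  size 7 → [1,5,6,7,8,9,10]=6  [4,5,6,7,8,9,10]=6
  size 8 → [1,4,5,6,7,8,9,10]=12  [3,4,5,6,7,8,9,10]=6
  size 9 → [1,3,4,5,6,7,8,9,10]=18  [2,3,4,5,6,7,8,9,10]=6
  first=0(b) contributes 24
  first=1(a) contributes 6
|[w]| = 30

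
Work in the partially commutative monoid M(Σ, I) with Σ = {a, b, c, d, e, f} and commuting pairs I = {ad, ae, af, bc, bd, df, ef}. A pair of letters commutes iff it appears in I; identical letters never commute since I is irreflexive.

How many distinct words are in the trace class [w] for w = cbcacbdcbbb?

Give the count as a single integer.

piece 0:c — minimal
piece 1:b — minimal
piece 2:c rests on {0:c}
piece 3:a rests on {1:b, 2:c}
piece 4:c rests on {3:a}
piece 5:b rests on {3:a}
piece 6:d rests on {4:c}
piece 7:c rests on {6:d}
piece 8:b rests on {5:b}
piece 9:b rests on {8:b}
piece 10:b rests on {9:b}
minimal pieces: {0:c, 1:b}
ways to finish when only these pieces remain (= sum over removing one remaining piece with nothing left below it):
  1 left: {7}→1  {10}→1
  2 left: {6,7}→1  {7,10}→2  {9,10}→1
  3 left: {4,6,7}→1  {6,7,10}→3  {7,9,10}→3  {8,9,10}→1
  4 left: {4,6,7,10}→4  {5,8,9,10}→1  {6,7,9,10}→6  {7,8,9,10}→4
  5 left: {4,6,7,9,10}→10  {5,7,8,9,10}→5  {6,7,8,9,10}→10
  6 left: {4,6,7,8,9,10}→20  {5,6,7,8,9,10}→15
  7 left: {4,5,6,7,8,9,10}→35
  8 left: {3,4,5,6,7,8,9,10}→35
  9 left: {1,3,4,5,6,7,8,9,10}→35  {2,3,4,5,6,7,8,9,10}→35
  placing 0:c first → 70 extensions
  placing 1:b first → 35 extensions
total linear extensions = 105

105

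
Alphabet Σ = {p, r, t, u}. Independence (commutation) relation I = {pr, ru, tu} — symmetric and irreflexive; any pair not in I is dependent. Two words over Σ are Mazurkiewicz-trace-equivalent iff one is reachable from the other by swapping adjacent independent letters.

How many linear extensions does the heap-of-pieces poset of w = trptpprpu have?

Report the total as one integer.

10

#0=t has no predecessor
#1=r depends on [0:t]
#2=p depends on [0:t]
#3=t depends on [1:r, 2:p]
#4=p depends on [3:t]
#5=p depends on [4:p]
#6=r depends on [3:t]
#7=p depends on [5:p]
#8=u depends on [7:p]
sources: [0:t]
N(rest) = Σ N(rest − s) over sources s of rest; N(one piece) = 1:
  size 1 → [6]=1  [8]=1
  size 2 → [6,8]=2  [7,8]=1
  size 3 → [5,7,8]=1  [6,7,8]=3
  size 4 → [4,5,7,8]=1  [5,6,7,8]=4
  size 5 → [4,5,6,7,8]=5
  size 6 → [3,4,5,6,7,8]=5
  size 7 → [1,3,4,5,6,7,8]=5  [2,3,4,5,6,7,8]=5
  first=0(t) contributes 10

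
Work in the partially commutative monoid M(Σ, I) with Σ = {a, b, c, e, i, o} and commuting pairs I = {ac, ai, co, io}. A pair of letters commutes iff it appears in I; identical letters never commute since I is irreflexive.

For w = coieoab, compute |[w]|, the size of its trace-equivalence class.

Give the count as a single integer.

0(c) covers ∅
1(o) covers ∅
2(i) covers 0:c
3(e) covers 1:o, 2:i
4(o) covers 3:e
5(a) covers 4:o
6(b) covers 5:a
floor of heap: 0:c, 1:o
completions by unplaced set U, small U first (add the entries for U minus each lowest piece of U):
  |U|=1: {6}:1
  |U|=2: {5,6}:1
  |U|=3: {4,5,6}:1
  |U|=4: {3,4,5,6}:1
  |U|=5: {1,3,4,5,6}:1  {2,3,4,5,6}:1
  start at 0(c): 2
  start at 1(o): 1
sum over floor = 3

3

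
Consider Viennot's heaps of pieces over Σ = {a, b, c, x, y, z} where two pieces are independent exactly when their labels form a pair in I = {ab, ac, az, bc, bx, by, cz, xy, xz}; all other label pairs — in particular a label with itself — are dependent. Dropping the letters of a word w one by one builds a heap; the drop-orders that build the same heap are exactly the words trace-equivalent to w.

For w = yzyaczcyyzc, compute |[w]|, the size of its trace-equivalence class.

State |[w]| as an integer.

24

piece 0:y — minimal
piece 1:z rests on {0:y}
piece 2:y rests on {1:z}
piece 3:a rests on {2:y}
piece 4:c rests on {2:y}
piece 5:z rests on {2:y}
piece 6:c rests on {4:c}
piece 7:y rests on {3:a, 5:z, 6:c}
piece 8:y rests on {7:y}
piece 9:z rests on {8:y}
piece 10:c rests on {8:y}
minimal pieces: {0:y}
ways to finish when only these pieces remain (= sum over removing one remaining piece with nothing left below it):
  1 left: {9}→1  {10}→1
  2 left: {9,10}→2
  3 left: {8,9,10}→2
  4 left: {7,8,9,10}→2
  5 left: {3,7,8,9,10}→2  {5,7,8,9,10}→2  {6,7,8,9,10}→2
  6 left: {3,5,7,8,9,10}→4  {3,6,7,8,9,10}→4  {4,6,7,8,9,10}→2  {5,6,7,8,9,10}→4
  7 left: {3,4,6,7,8,9,10}→6  {3,5,6,7,8,9,10}→12  {4,5,6,7,8,9,10}→6
  8 left: {3,4,5,6,7,8,9,10}→24
  9 left: {2,3,4,5,6,7,8,9,10}→24
  placing 0:y first → 24 extensions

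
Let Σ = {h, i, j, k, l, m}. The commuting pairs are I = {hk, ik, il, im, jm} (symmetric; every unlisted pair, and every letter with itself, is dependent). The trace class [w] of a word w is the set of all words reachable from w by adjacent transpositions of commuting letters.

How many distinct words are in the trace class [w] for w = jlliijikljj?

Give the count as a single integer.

#0=j has no predecessor
#1=l depends on [0:j]
#2=l depends on [1:l]
#3=i depends on [0:j]
#4=i depends on [3:i]
#5=j depends on [2:l, 4:i]
#6=i depends on [5:j]
#7=k depends on [5:j]
#8=l depends on [7:k]
#9=j depends on [6:i, 8:l]
#10=j depends on [9:j]
sources: [0:j]
N(rest) = Σ N(rest − s) over sources s of rest; N(one piece) = 1:
  size 1 → [10]=1
  size 2 → [9,10]=1
  size 3 → [6,9,10]=1  [8,9,10]=1
  size 4 → [6,8,9,10]=2  [7,8,9,10]=1
  size 5 → [6,7,8,9,10]=3
  size 6 → [5,6,7,8,9,10]=3
  size 7 → [2,5,6,7,8,9,10]=3  [4,5,6,7,8,9,10]=3
  size 8 → [1,2,5,6,7,8,9,10]=3  [2,4,5,6,7,8,9,10]=6  [3,4,5,6,7,8,9,10]=3
  size 9 → [1,2,4,5,6,7,8,9,10]=9  [2,3,4,5,6,7,8,9,10]=9
  first=0(j) contributes 18

18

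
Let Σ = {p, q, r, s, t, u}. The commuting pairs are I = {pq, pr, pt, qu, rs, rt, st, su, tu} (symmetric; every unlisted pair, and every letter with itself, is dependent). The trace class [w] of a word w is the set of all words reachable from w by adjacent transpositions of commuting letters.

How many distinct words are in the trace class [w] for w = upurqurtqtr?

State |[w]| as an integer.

#0=u has no predecessor
#1=p depends on [0:u]
#2=u depends on [1:p]
#3=r depends on [2:u]
#4=q depends on [3:r]
#5=u depends on [3:r]
#6=r depends on [4:q, 5:u]
#7=t depends on [4:q]
#8=q depends on [6:r, 7:t]
#9=t depends on [8:q]
#10=r depends on [8:q]
sources: [0:u]
N(rest) = Σ N(rest − s) over sources s of rest; N(one piece) = 1:
  size 1 → [9]=1  [10]=1
  size 2 → [9,10]=2
  size 3 → [8,9,10]=2
  size 4 → [6,8,9,10]=2  [7,8,9,10]=2
  size 5 → [5,6,8,9,10]=2  [6,7,8,9,10]=4
  size 6 → [4,6,7,8,9,10]=4  [5,6,7,8,9,10]=6
  size 7 → [4,5,6,7,8,9,10]=10
  size 8 → [3,4,5,6,7,8,9,10]=10
  size 9 → [2,3,4,5,6,7,8,9,10]=10
  first=0(u) contributes 10

10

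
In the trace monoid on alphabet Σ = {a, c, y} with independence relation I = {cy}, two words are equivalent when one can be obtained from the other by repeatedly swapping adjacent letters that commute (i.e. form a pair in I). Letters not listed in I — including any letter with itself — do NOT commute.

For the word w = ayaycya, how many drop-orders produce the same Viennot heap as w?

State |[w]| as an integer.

0(a) covers ∅
1(y) covers 0:a
2(a) covers 1:y
3(y) covers 2:a
4(c) covers 2:a
5(y) covers 3:y
6(a) covers 4:c, 5:y
floor of heap: 0:a
completions by unplaced set U, small U first (add the entries for U minus each lowest piece of U):
  |U|=1: {6}:1
  |U|=2: {4,6}:1  {5,6}:1
  |U|=3: {3,5,6}:1  {4,5,6}:2
  |U|=4: {3,4,5,6}:3
  |U|=5: {2,3,4,5,6}:3
  start at 0(a): 3

3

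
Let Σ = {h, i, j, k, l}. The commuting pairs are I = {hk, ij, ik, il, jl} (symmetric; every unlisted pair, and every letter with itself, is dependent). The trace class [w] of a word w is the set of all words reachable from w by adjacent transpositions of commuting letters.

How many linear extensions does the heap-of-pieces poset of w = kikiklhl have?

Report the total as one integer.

0(k) covers ∅
1(i) covers ∅
2(k) covers 0:k
3(i) covers 1:i
4(k) covers 2:k
5(l) covers 4:k
6(h) covers 3:i, 5:l
7(l) covers 6:h
floor of heap: 0:k, 1:i
completions by unplaced set U, small U first (add the entries for U minus each lowest piece of U):
  |U|=1: {7}:1
  |U|=2: {6,7}:1
  |U|=3: {3,6,7}:1  {5,6,7}:1
  |U|=4: {1,3,6,7}:1  {3,5,6,7}:2  {4,5,6,7}:1
  |U|=5: {1,3,5,6,7}:3  {2,4,5,6,7}:1  {3,4,5,6,7}:3
  |U|=6: {0,2,4,5,6,7}:1  {1,3,4,5,6,7}:6  {2,3,4,5,6,7}:4
  start at 0(k): 10
  start at 1(i): 5
sum over floor = 15

15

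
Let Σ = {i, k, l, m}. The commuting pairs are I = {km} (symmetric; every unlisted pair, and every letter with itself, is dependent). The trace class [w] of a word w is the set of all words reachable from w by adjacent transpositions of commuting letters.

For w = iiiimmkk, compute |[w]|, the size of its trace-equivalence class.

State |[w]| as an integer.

#0=i has no predecessor
#1=i depends on [0:i]
#2=i depends on [1:i]
#3=i depends on [2:i]
#4=m depends on [3:i]
#5=m depends on [4:m]
#6=k depends on [3:i]
#7=k depends on [6:k]
sources: [0:i]
N(rest) = Σ N(rest − s) over sources s of rest; N(one piece) = 1:
  size 1 → [5]=1  [7]=1
  size 2 → [4,5]=1  [5,7]=2  [6,7]=1
  size 3 → [4,5,7]=3  [5,6,7]=3
  size 4 → [4,5,6,7]=6
  size 5 → [3,4,5,6,7]=6
  size 6 → [2,3,4,5,6,7]=6
  first=0(i) contributes 6

6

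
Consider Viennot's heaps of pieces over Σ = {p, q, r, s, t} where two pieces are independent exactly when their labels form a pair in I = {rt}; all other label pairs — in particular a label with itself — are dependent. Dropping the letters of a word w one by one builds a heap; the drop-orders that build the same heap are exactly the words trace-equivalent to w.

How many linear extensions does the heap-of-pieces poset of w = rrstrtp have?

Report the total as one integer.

drop 0:r onto floor
drop 1:r onto {0:r}
drop 2:s onto {1:r}
drop 3:t onto {2:s}
drop 4:r onto {2:s}
drop 5:t onto {3:t}
drop 6:p onto {4:r, 5:t}
ground layer = {0:r}
drop-orders for the pieces not yet dropped (sum over which currently-grounded one goes next):
  1 to go: {6} 1
  2 to go: {4,6} 1  {5,6} 1
  3 to go: {3,5,6} 1  {4,5,6} 2
  4 to go: {3,4,5,6} 3
  5 to go: {2,3,4,5,6} 3
  if 0:r drops first: 3 orders

3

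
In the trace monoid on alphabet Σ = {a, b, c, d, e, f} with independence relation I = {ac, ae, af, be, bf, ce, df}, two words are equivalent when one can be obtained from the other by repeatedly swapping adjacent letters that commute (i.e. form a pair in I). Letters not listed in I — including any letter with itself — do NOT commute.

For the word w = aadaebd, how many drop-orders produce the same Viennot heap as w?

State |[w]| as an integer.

0(a) covers ∅
1(a) covers 0:a
2(d) covers 1:a
3(a) covers 2:d
4(e) covers 2:d
5(b) covers 3:a
6(d) covers 4:e, 5:b
floor of heap: 0:a
completions by unplaced set U, small U first (add the entries for U minus each lowest piece of U):
  |U|=1: {6}:1
  |U|=2: {4,6}:1  {5,6}:1
  |U|=3: {3,5,6}:1  {4,5,6}:2
  |U|=4: {3,4,5,6}:3
  |U|=5: {2,3,4,5,6}:3
  start at 0(a): 3

3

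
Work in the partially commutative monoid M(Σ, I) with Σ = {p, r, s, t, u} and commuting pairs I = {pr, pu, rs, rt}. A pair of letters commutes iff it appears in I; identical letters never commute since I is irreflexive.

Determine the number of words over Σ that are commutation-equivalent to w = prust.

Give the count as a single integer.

3

0(p) covers ∅
1(r) covers ∅
2(u) covers 1:r
3(s) covers 0:p, 2:u
4(t) covers 3:s
floor of heap: 0:p, 1:r
completions by unplaced set U, small U first (add the entries for U minus each lowest piece of U):
  |U|=1: {4}:1
  |U|=2: {3,4}:1
  |U|=3: {0,3,4}:1  {2,3,4}:1
  start at 0(p): 1
  start at 1(r): 2
sum over floor = 3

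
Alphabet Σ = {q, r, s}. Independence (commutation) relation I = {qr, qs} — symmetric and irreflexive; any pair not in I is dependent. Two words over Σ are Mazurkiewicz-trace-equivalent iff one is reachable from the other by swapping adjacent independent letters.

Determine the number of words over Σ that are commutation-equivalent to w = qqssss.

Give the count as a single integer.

15

#0=q has no predecessor
#1=q depends on [0:q]
#2=s has no predecessor
#3=s depends on [2:s]
#4=s depends on [3:s]
#5=s depends on [4:s]
sources: [0:q, 2:s]
N(rest) = Σ N(rest − s) over sources s of rest; N(one piece) = 1:
  size 1 → [1]=1  [5]=1
  size 2 → [0,1]=1  [1,5]=2  [4,5]=1
  size 3 → [0,1,5]=3  [1,4,5]=3  [3,4,5]=1
  size 4 → [0,1,4,5]=6  [1,3,4,5]=4  [2,3,4,5]=1
  first=0(q) contributes 5
  first=2(s) contributes 10
|[w]| = 15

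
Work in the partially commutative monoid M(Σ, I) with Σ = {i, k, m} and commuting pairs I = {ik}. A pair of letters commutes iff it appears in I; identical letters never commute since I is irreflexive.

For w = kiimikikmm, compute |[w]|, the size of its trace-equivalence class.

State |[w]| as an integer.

piece 0:k — minimal
piece 1:i — minimal
piece 2:i rests on {1:i}
piece 3:m rests on {0:k, 2:i}
piece 4:i rests on {3:m}
piece 5:k rests on {3:m}
piece 6:i rests on {4:i}
piece 7:k rests on {5:k}
piece 8:m rests on {6:i, 7:k}
piece 9:m rests on {8:m}
minimal pieces: {0:k, 1:i}
ways to finish when only these pieces remain (= sum over removing one remaining piece with nothing left below it):
  1 left: {9}→1
  2 left: {8,9}→1
  3 left: {6,8,9}→1  {7,8,9}→1
  4 left: {4,6,8,9}→1  {5,7,8,9}→1  {6,7,8,9}→2
  5 left: {4,6,7,8,9}→3  {5,6,7,8,9}→3
  6 left: {4,5,6,7,8,9}→6
  7 left: {3,4,5,6,7,8,9}→6
  8 left: {0,3,4,5,6,7,8,9}→6  {2,3,4,5,6,7,8,9}→6
  placing 0:k first → 6 extensions
  placing 1:i first → 12 extensions
total linear extensions = 18

18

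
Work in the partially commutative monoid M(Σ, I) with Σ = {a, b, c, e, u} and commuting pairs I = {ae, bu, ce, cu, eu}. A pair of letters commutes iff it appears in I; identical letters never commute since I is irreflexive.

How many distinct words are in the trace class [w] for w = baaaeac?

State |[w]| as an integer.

piece 0:b — minimal
piece 1:a rests on {0:b}
piece 2:a rests on {1:a}
piece 3:a rests on {2:a}
piece 4:e rests on {0:b}
piece 5:a rests on {3:a}
piece 6:c rests on {5:a}
minimal pieces: {0:b}
ways to finish when only these pieces remain (= sum over removing one remaining piece with nothing left below it):
  1 left: {4}→1  {6}→1
  2 left: {4,6}→2  {5,6}→1
  3 left: {3,5,6}→1  {4,5,6}→3
  4 left: {2,3,5,6}→1  {3,4,5,6}→4
  5 left: {1,2,3,5,6}→1  {2,3,4,5,6}→5
  placing 0:b first → 6 extensions

6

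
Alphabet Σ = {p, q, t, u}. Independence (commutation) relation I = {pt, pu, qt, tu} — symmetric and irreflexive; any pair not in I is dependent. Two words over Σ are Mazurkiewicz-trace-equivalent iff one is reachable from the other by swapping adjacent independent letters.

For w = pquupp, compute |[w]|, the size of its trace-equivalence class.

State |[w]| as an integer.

6

#0=p has no predecessor
#1=q depends on [0:p]
#2=u depends on [1:q]
#3=u depends on [2:u]
#4=p depends on [1:q]
#5=p depends on [4:p]
sources: [0:p]
N(rest) = Σ N(rest − s) over sources s of rest; N(one piece) = 1:
  size 1 → [3]=1  [5]=1
  size 2 → [2,3]=1  [3,5]=2  [4,5]=1
  size 3 → [2,3,5]=3  [3,4,5]=3
  size 4 → [2,3,4,5]=6
  first=0(p) contributes 6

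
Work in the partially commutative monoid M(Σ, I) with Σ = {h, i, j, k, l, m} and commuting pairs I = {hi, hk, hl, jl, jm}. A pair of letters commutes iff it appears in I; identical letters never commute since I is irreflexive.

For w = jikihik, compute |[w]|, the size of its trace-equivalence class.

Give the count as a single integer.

drop 0:j onto floor
drop 1:i onto {0:j}
drop 2:k onto {1:i}
drop 3:i onto {2:k}
drop 4:h onto {0:j}
drop 5:i onto {3:i}
drop 6:k onto {5:i}
ground layer = {0:j}
drop-orders for the pieces not yet dropped (sum over which currently-grounded one goes next):
  1 to go: {4} 1  {6} 1
  2 to go: {4,6} 2  {5,6} 1
  3 to go: {3,5,6} 1  {4,5,6} 3
  4 to go: {2,3,5,6} 1  {3,4,5,6} 4
  5 to go: {1,2,3,5,6} 1  {2,3,4,5,6} 5
  if 0:j drops first: 6 orders

6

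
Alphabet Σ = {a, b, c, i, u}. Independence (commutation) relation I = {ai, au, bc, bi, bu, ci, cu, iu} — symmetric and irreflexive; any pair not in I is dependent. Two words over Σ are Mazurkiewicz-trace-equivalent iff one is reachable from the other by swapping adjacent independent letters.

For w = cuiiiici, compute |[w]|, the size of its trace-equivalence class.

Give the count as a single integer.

168

0(c) covers ∅
1(u) covers ∅
2(i) covers ∅
3(i) covers 2:i
4(i) covers 3:i
5(i) covers 4:i
6(c) covers 0:c
7(i) covers 5:i
floor of heap: 0:c, 1:u, 2:i
completions by unplaced set U, small U first (add the entries for U minus each lowest piece of U):
  |U|=1: {1}:1  {6}:1  {7}:1
  |U|=2: {0,6}:1  {1,6}:2  {1,7}:2  {5,7}:1  {6,7}:2
  |U|=3: {0,1,6}:3  {0,6,7}:3  {1,5,7}:3  {1,6,7}:6  {4,5,7}:1  {5,6,7}:3
  |U|=4: {0,1,6,7}:12  {0,5,6,7}:6  {1,4,5,7}:4  {1,5,6,7}:12  {3,4,5,7}:1  {4,5,6,7}:4
  |U|=5: {0,1,5,6,7}:30  {0,4,5,6,7}:10  {1,3,4,5,7}:5  {1,4,5,6,7}:20  {2,3,4,5,7}:1  {3,4,5,6,7}:5
  |U|=6: {0,1,4,5,6,7}:60  {0,3,4,5,6,7}:15  {1,2,3,4,5,7}:6  {1,3,4,5,6,7}:30  {2,3,4,5,6,7}:6
  start at 0(c): 42
  start at 1(u): 21
  start at 2(i): 105
sum over floor = 168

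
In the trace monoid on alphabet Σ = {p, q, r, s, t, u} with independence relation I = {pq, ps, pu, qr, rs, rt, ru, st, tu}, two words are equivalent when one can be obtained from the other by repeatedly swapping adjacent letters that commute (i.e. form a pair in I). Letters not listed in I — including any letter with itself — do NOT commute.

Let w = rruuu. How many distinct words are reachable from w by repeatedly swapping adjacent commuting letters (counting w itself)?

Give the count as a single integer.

10

0(r) covers ∅
1(r) covers 0:r
2(u) covers ∅
3(u) covers 2:u
4(u) covers 3:u
floor of heap: 0:r, 2:u
completions by unplaced set U, small U first (add the entries for U minus each lowest piece of U):
  |U|=1: {1}:1  {4}:1
  |U|=2: {0,1}:1  {1,4}:2  {3,4}:1
  |U|=3: {0,1,4}:3  {1,3,4}:3  {2,3,4}:1
  start at 0(r): 4
  start at 2(u): 6
sum over floor = 10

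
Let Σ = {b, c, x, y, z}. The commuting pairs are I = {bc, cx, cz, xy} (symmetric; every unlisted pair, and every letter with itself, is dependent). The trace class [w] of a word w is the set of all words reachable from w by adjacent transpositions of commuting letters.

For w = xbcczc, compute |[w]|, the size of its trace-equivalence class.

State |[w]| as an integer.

drop 0:x onto floor
drop 1:b onto {0:x}
drop 2:c onto floor
drop 3:c onto {2:c}
drop 4:z onto {1:b}
drop 5:c onto {3:c}
ground layer = {0:x, 2:c}
drop-orders for the pieces not yet dropped (sum over which currently-grounded one goes next):
  1 to go: {4} 1  {5} 1
  2 to go: {1,4} 1  {3,5} 1  {4,5} 2
  3 to go: {0,1,4} 1  {1,4,5} 3  {2,3,5} 1  {3,4,5} 3
  4 to go: {0,1,4,5} 4  {1,3,4,5} 6  {2,3,4,5} 4
  if 0:x drops first: 10 orders
  if 2:c drops first: 10 orders
heap linearizations: 20

20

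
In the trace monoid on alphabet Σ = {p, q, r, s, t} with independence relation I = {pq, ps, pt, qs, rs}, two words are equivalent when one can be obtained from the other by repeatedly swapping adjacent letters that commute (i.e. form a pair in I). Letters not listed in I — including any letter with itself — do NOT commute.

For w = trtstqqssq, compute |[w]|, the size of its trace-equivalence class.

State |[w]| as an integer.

piece 0:t — minimal
piece 1:r rests on {0:t}
piece 2:t rests on {1:r}
piece 3:s rests on {2:t}
piece 4:t rests on {3:s}
piece 5:q rests on {4:t}
piece 6:q rests on {5:q}
piece 7:s rests on {4:t}
piece 8:s rests on {7:s}
piece 9:q rests on {6:q}
minimal pieces: {0:t}
ways to finish when only these pieces remain (= sum over removing one remaining piece with nothing left below it):
  1 left: {8}→1  {9}→1
  2 left: {6,9}→1  {7,8}→1  {8,9}→2
  3 left: {5,6,9}→1  {6,8,9}→3  {7,8,9}→3
  4 left: {5,6,8,9}→4  {6,7,8,9}→6
  5 left: {5,6,7,8,9}→10
  6 left: {4,5,6,7,8,9}→10
  7 left: {3,4,5,6,7,8,9}→10
  8 left: {2,3,4,5,6,7,8,9}→10
  placing 0:t first → 10 extensions

10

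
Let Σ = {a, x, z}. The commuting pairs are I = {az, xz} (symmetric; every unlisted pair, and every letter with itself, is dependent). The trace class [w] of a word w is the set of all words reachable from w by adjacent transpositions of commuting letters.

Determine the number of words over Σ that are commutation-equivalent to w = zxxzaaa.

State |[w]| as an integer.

0(z) covers ∅
1(x) covers ∅
2(x) covers 1:x
3(z) covers 0:z
4(a) covers 2:x
5(a) covers 4:a
6(a) covers 5:a
floor of heap: 0:z, 1:x
completions by unplaced set U, small U first (add the entries for U minus each lowest piece of U):
  |U|=1: {3}:1  {6}:1
  |U|=2: {0,3}:1  {3,6}:2  {5,6}:1
  |U|=3: {0,3,6}:3  {3,5,6}:3  {4,5,6}:1
  |U|=4: {0,3,5,6}:6  {2,4,5,6}:1  {3,4,5,6}:4
  |U|=5: {0,3,4,5,6}:10  {1,2,4,5,6}:1  {2,3,4,5,6}:5
  start at 0(z): 6
  start at 1(x): 15
sum over floor = 21

21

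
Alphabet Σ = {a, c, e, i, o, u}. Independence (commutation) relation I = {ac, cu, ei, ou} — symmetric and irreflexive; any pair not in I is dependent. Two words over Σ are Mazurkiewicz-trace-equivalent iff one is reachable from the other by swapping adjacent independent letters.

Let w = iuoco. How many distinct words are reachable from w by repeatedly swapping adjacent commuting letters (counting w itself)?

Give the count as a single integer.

drop 0:i onto floor
drop 1:u onto {0:i}
drop 2:o onto {0:i}
drop 3:c onto {2:o}
drop 4:o onto {3:c}
ground layer = {0:i}
drop-orders for the pieces not yet dropped (sum over which currently-grounded one goes next):
  1 to go: {1} 1  {4} 1
  2 to go: {1,4} 2  {3,4} 1
  3 to go: {1,3,4} 3  {2,3,4} 1
  if 0:i drops first: 4 orders

4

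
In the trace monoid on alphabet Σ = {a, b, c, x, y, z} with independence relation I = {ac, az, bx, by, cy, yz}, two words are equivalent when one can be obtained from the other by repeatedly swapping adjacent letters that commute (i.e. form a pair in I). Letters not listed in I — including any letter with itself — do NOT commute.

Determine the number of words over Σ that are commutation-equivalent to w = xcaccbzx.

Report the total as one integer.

piece 0:x — minimal
piece 1:c rests on {0:x}
piece 2:a rests on {0:x}
piece 3:c rests on {1:c}
piece 4:c rests on {3:c}
piece 5:b rests on {2:a, 4:c}
piece 6:z rests on {5:b}
piece 7:x rests on {6:z}
minimal pieces: {0:x}
ways to finish when only these pieces remain (= sum over removing one remaining piece with nothing left below it):
  1 left: {7}→1
  2 left: {6,7}→1
  3 left: {5,6,7}→1
  4 left: {2,5,6,7}→1  {4,5,6,7}→1
  5 left: {2,4,5,6,7}→2  {3,4,5,6,7}→1
  6 left: {1,3,4,5,6,7}→1  {2,3,4,5,6,7}→3
  placing 0:x first → 4 extensions

4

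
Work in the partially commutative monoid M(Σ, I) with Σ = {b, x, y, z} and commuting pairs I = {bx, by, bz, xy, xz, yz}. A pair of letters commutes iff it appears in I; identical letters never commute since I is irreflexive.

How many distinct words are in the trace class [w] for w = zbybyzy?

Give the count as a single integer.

210

drop 0:z onto floor
drop 1:b onto floor
drop 2:y onto floor
drop 3:b onto {1:b}
drop 4:y onto {2:y}
drop 5:z onto {0:z}
drop 6:y onto {4:y}
ground layer = {0:z, 1:b, 2:y}
drop-orders for the pieces not yet dropped (sum over which currently-grounded one goes next):
  1 to go: {3} 1  {5} 1  {6} 1
  2 to go: {0,5} 1  {1,3} 1  {3,5} 2  {3,6} 2  {4,6} 1  {5,6} 2
  3 to go: {0,3,5} 3  {0,5,6} 3  {1,3,5} 3  {1,3,6} 3  {2,4,6} 1  {3,4,6} 3  {3,5,6} 6  {4,5,6} 3
  4 to go: {0,1,3,5} 6  {0,3,5,6} 12  {0,4,5,6} 6  {1,3,4,6} 6  {1,3,5,6} 12  {2,3,4,6} 4  {2,4,5,6} 4  {3,4,5,6} 12
  5 to go: {0,1,3,5,6} 30  {0,2,4,5,6} 10  {0,3,4,5,6} 30  {1,2,3,4,6} 10  {1,3,4,5,6} 30  {2,3,4,5,6} 20
  if 0:z drops first: 60 orders
  if 1:b drops first: 60 orders
  if 2:y drops first: 90 orders
heap linearizations: 210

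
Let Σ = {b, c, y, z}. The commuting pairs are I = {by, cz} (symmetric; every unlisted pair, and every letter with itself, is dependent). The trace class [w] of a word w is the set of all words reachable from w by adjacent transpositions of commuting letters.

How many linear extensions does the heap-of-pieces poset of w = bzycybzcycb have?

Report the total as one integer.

piece 0:b — minimal
piece 1:z rests on {0:b}
piece 2:y rests on {1:z}
piece 3:c rests on {2:y}
piece 4:y rests on {3:c}
piece 5:b rests on {3:c}
piece 6:z rests on {4:y, 5:b}
piece 7:c rests on {4:y, 5:b}
piece 8:y rests on {6:z, 7:c}
piece 9:c rests on {8:y}
piece 10:b rests on {9:c}
minimal pieces: {0:b}
ways to finish when only these pieces remain (= sum over removing one remaining piece with nothing left below it):
  1 left: {10}→1
  2 left: {9,10}→1
  3 left: {8,9,10}→1
  4 left: {6,8,9,10}→1  {7,8,9,10}→1
  5 left: {6,7,8,9,10}→2
  6 left: {4,6,7,8,9,10}→2  {5,6,7,8,9,10}→2
  7 left: {4,5,6,7,8,9,10}→4
  8 left: {3,4,5,6,7,8,9,10}→4
  9 left: {2,3,4,5,6,7,8,9,10}→4
  placing 0:b first → 4 extensions

4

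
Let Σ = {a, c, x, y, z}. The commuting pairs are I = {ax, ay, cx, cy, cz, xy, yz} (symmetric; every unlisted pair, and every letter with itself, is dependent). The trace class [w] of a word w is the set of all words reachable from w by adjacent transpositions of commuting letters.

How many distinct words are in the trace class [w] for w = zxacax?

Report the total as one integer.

10

piece 0:z — minimal
piece 1:x rests on {0:z}
piece 2:a rests on {0:z}
piece 3:c rests on {2:a}
piece 4:a rests on {3:c}
piece 5:x rests on {1:x}
minimal pieces: {0:z}
ways to finish when only these pieces remain (= sum over removing one remaining piece with nothing left below it):
  1 left: {4}→1  {5}→1
  2 left: {1,5}→1  {3,4}→1  {4,5}→2
  3 left: {1,4,5}→3  {2,3,4}→1  {3,4,5}→3
  4 left: {1,3,4,5}→6  {2,3,4,5}→4
  placing 0:z first → 10 extensions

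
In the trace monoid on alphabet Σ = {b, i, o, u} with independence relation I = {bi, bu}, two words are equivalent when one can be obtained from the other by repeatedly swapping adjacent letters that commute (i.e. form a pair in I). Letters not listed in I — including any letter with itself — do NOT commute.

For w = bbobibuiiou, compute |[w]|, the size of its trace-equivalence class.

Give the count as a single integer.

15

#0=b has no predecessor
#1=b depends on [0:b]
#2=o depends on [1:b]
#3=b depends on [2:o]
#4=i depends on [2:o]
#5=b depends on [3:b]
#6=u depends on [4:i]
#7=i depends on [6:u]
#8=i depends on [7:i]
#9=o depends on [5:b, 8:i]
#10=u depends on [9:o]
sources: [0:b]
N(rest) = Σ N(rest − s) over sources s of rest; N(one piece) = 1:
  size 1 → [10]=1
  size 2 → [9,10]=1
  size 3 → [5,9,10]=1  [8,9,10]=1
  size 4 → [3,5,9,10]=1  [5,8,9,10]=2  [7,8,9,10]=1
  size 5 → [3,5,8,9,10]=3  [5,7,8,9,10]=3  [6,7,8,9,10]=1
  size 6 → [3,5,7,8,9,10]=6  [4,6,7,8,9,10]=1  [5,6,7,8,9,10]=4
  size 7 → [3,5,6,7,8,9,10]=10  [4,5,6,7,8,9,10]=5
  size 8 → [3,4,5,6,7,8,9,10]=15
  size 9 → [2,3,4,5,6,7,8,9,10]=15
  first=0(b) contributes 15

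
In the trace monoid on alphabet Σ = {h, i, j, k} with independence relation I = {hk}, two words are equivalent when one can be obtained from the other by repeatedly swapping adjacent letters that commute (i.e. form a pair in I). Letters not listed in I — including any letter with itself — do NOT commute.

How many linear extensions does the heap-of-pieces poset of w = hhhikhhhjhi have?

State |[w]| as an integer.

4

drop 0:h onto floor
drop 1:h onto {0:h}
drop 2:h onto {1:h}
drop 3:i onto {2:h}
drop 4:k onto {3:i}
drop 5:h onto {3:i}
drop 6:h onto {5:h}
drop 7:h onto {6:h}
drop 8:j onto {4:k, 7:h}
drop 9:h onto {8:j}
drop 10:i onto {9:h}
ground layer = {0:h}
drop-orders for the pieces not yet dropped (sum over which currently-grounded one goes next):
  1 to go: {10} 1
  2 to go: {9,10} 1
  3 to go: {8,9,10} 1
  4 to go: {4,8,9,10} 1  {7,8,9,10} 1
  5 to go: {4,7,8,9,10} 2  {6,7,8,9,10} 1
  6 to go: {4,6,7,8,9,10} 3  {5,6,7,8,9,10} 1
  7 to go: {4,5,6,7,8,9,10} 4
  8 to go: {3,4,5,6,7,8,9,10} 4
  9 to go: {2,3,4,5,6,7,8,9,10} 4
  if 0:h drops first: 4 orders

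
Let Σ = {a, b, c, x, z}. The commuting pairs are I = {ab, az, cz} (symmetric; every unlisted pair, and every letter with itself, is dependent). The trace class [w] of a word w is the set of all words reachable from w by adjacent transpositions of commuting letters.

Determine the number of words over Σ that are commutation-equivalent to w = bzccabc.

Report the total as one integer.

7

piece 0:b — minimal
piece 1:z rests on {0:b}
piece 2:c rests on {0:b}
piece 3:c rests on {2:c}
piece 4:a rests on {3:c}
piece 5:b rests on {1:z, 3:c}
piece 6:c rests on {4:a, 5:b}
minimal pieces: {0:b}
ways to finish when only these pieces remain (= sum over removing one remaining piece with nothing left below it):
  1 left: {6}→1
  2 left: {4,6}→1  {5,6}→1
  3 left: {1,5,6}→1  {4,5,6}→2
  4 left: {1,4,5,6}→3  {3,4,5,6}→2
  5 left: {1,3,4,5,6}→5  {2,3,4,5,6}→2
  placing 0:b first → 7 extensions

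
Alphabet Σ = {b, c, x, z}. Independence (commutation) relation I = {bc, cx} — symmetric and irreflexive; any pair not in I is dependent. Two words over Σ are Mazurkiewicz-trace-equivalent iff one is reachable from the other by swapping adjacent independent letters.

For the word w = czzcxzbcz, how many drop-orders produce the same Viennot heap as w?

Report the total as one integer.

#0=c has no predecessor
#1=z depends on [0:c]
#2=z depends on [1:z]
#3=c depends on [2:z]
#4=x depends on [2:z]
#5=z depends on [3:c, 4:x]
#6=b depends on [5:z]
#7=c depends on [5:z]
#8=z depends on [6:b, 7:c]
sources: [0:c]
N(rest) = Σ N(rest − s) over sources s of rest; N(one piece) = 1:
  size 1 → [8]=1
  size 2 → [6,8]=1  [7,8]=1
  size 3 → [6,7,8]=2
  size 4 → [5,6,7,8]=2
  size 5 → [3,5,6,7,8]=2  [4,5,6,7,8]=2
  size 6 → [3,4,5,6,7,8]=4
  size 7 → [2,3,4,5,6,7,8]=4
  first=0(c) contributes 4

4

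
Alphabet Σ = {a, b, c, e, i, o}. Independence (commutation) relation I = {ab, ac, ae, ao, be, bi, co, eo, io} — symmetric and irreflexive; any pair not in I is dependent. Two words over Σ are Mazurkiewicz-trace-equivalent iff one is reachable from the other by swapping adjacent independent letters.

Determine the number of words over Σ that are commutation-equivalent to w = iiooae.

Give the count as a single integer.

30

piece 0:i — minimal
piece 1:i rests on {0:i}
piece 2:o — minimal
piece 3:o rests on {2:o}
piece 4:a rests on {1:i}
piece 5:e rests on {1:i}
minimal pieces: {0:i, 2:o}
ways to finish when only these pieces remain (= sum over removing one remaining piece with nothing left below it):
  1 left: {3}→1  {4}→1  {5}→1
  2 left: {2,3}→1  {3,4}→2  {3,5}→2  {4,5}→2
  3 left: {1,4,5}→2  {2,3,4}→3  {2,3,5}→3  {3,4,5}→6
  4 left: {0,1,4,5}→2  {1,3,4,5}→8  {2,3,4,5}→12
  placing 0:i first → 20 extensions
  placing 2:o first → 10 extensions
total linear extensions = 30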